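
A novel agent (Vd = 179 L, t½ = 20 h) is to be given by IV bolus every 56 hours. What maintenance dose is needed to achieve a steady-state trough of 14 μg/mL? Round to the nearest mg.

14947 mg

τ/t½ = 56/20 ≈ 2.8, so f = (1/2)^(56/20) ≈ 0.143587.
Cmin,ss = (D/Vd)·f/(1−f), so D = Cmin,ss·Vd·(1−f)/f.
D = 14 × 179 × (1−f)/f ≈ 14 × 179 × 5.96442 ≈ 14946.84 mg.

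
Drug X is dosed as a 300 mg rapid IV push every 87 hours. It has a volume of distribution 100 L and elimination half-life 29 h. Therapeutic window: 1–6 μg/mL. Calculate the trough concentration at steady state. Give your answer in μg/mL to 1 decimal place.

0.4 μg/mL

τ = 87 h = 3 half-lives, so f = (1/2)^3 = 0.125.
At steady state, R = 1/(1 − 0.125) = 8/7.
Single-dose peak C₀ = D/Vd = 300/100 = 3 μg/mL.
Steady-state peak Cmax,ss = C₀·R = 3 × 8/7 ≈ 3.429 μg/mL.
Steady-state trough Cmin,ss = Cmax,ss·f ≈ 3.429 × 0.125 ≈ 0.429 μg/mL.
Trough 0.4 μg/mL vs MEC 1 μg/mL: subtherapeutic.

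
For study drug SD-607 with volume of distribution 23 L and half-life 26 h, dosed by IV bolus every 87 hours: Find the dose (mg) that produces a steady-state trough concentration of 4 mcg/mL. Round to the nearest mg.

844 mg

τ/t½ = 87/26 ≈ 3.3462, so f = (1/2)^(87/26) ≈ 0.098335.
Cmin,ss = (D/Vd)·f/(1−f), so D = Cmin,ss·Vd·(1−f)/f.
D = 4 × 23 × (1−f)/f ≈ 4 × 23 × 9.16932 ≈ 843.58 mg.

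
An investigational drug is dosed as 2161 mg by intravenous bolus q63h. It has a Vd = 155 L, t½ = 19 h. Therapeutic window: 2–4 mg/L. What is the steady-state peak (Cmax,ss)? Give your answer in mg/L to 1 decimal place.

Over one 63-h interval, 63/19 ≈ 3.3158 half-lives elapse, leaving f ≈ 0.1004 of each dose.
Accumulation ratio R = 1/(1 − f) ≈ 1/0.8996 ≈ 1.1116.
Single-dose peak C₀ = D/Vd = 2161/155 ≈ 13.942 mg/L.
Cmax,ss = C₀/(1 − f) ≈ 13.942/0.8996 ≈ 15.498 mg/L.
Peak 15.5 mg/L vs MTC 4 mg/L: exceeds toxic threshold.

15.5 mg/L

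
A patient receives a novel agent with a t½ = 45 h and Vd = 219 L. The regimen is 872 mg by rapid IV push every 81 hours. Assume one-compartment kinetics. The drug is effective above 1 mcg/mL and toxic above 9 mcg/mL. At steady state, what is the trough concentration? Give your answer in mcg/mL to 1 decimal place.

τ/t½ = 81/45 ≈ 1.8, so fraction remaining f = (1/2)^(81/45) ≈ 0.2872.
Each bolus raises the concentration by D/Vd = 872/219 ≈ 3.982 mcg/mL.
Steady-state trough Cmin,ss = C₀·f/(1−f) ≈ 3.982 × 0.2872/0.7128 ≈ 1.604 mcg/mL.
Trough 1.6 mcg/mL vs MEC 1 mcg/mL: adequate.

1.6 mcg/mL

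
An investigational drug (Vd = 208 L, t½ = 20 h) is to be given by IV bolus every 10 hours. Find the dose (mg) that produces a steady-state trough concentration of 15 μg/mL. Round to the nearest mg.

τ/t½ = 10/20 ≈ 0.5, so f = (1/2)^(10/20) ≈ 0.707107.
Cmin,ss = (D/Vd)·f/(1−f), so D = Cmin,ss·Vd·(1−f)/f.
D = 15 × 208 × (1−f)/f ≈ 15 × 208 × 0.41421 ≈ 1292.34 mg.

1292 mg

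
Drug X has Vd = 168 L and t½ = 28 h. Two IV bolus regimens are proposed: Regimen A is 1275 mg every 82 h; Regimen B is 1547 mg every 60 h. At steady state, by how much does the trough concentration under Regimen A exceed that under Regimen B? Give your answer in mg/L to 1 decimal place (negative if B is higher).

-1.5 mg/L

Regimen A: f = (1/2)^(82/28) ≈ 0.1313; Cmin,ss = (1275/168)·f/(1−f) ≈ 1.147 mg/L.
Regimen B: f = (1/2)^(60/28) ≈ 0.2264; Cmin,ss = (1547/168)·f/(1−f) ≈ 2.695 mg/L.
Difference ≈ 1.147 − 2.695 ≈ -1.548 mg/L.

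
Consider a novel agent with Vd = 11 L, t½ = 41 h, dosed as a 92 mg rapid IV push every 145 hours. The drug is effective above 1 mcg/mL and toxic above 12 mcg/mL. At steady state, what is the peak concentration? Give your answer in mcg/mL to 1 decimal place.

9.2 mcg/mL

k = ln2/t½ = ln2/41 ≈ 0.016906 h⁻¹; fraction remaining f = e^(−kτ) = e^(−0.016906×145) ≈ 0.0862.
At steady state, accumulation factor R = 1/(1 − e^(−kτ)) ≈ 1.0943.
Single-dose peak C₀ = D/Vd = 92/11 ≈ 8.364 mcg/mL.
Cmax,ss = C₀/(1 − f) ≈ 8.364/0.9138 ≈ 9.153 mcg/mL.
Peak 9.2 mcg/mL vs MTC 12 mcg/mL: below toxic threshold.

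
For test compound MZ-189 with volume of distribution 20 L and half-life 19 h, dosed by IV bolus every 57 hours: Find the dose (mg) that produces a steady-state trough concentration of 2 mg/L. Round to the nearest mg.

280 mg

τ/t½ = 57/19 ≈ 3, so f = (1/2)^(57/19) ≈ 0.125000.
Cmin,ss = (D/Vd)·f/(1−f), so D = Cmin,ss·Vd·(1−f)/f.
D = 2 × 20 × (1−f)/f ≈ 2 × 20 × 7.00000 ≈ 280.00 mg.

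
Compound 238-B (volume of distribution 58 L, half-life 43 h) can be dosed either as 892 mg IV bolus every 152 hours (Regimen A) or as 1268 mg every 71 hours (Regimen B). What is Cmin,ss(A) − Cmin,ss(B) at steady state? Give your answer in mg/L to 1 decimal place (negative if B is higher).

Regimen A: f = (1/2)^(152/43) ≈ 0.0863; Cmin,ss = (892/58)·f/(1−f) ≈ 1.453 mg/L.
Regimen B: f = (1/2)^(71/43) ≈ 0.3184; Cmin,ss = (1268/58)·f/(1−f) ≈ 10.213 mg/L.
Difference ≈ 1.453 − 10.213 ≈ -8.760 mg/L.

-8.8 mg/L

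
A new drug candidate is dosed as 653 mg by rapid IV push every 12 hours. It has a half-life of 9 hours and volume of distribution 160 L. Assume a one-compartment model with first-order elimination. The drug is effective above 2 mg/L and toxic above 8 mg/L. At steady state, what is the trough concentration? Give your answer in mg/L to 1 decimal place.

2.7 mg/L

τ/t½ = 12/9 ≈ 1.3333, so fraction remaining f = (1/2)^(12/9) ≈ 0.3969.
At steady state, accumulation factor R = 1/(1 − e^(−kτ)) ≈ 1.6581.
Single-dose peak C₀ = D/Vd = 653/160 ≈ 4.081 mg/L.
Steady-state peak Cmax,ss = C₀·R ≈ 4.081 × 1.6581 ≈ 6.767 mg/L.
One interval later, Cmin,ss = Cmax,ss·e^(−kτ) ≈ 6.767 × 0.3969 ≈ 2.686 mg/L.
Trough 2.7 mg/L vs MEC 2 mg/L: adequate.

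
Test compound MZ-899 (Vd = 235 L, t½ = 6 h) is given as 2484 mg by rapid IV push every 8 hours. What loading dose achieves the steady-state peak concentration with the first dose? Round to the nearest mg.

4118 mg

f = (1/2)^(8/6) ≈ 0.396850; accumulation ratio R = 1/(1−f) ≈ 1.65796.
Loading dose to hit Cmax,ss on first dose: D_load = D_maint·R ≈ 2484 × 1.65796 ≈ 4118.37 mg.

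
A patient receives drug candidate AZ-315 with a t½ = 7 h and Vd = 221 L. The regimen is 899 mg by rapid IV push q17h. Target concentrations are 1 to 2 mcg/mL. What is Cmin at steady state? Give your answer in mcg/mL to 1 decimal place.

0.9 mcg/mL

Over one 17-h interval, 17/7 ≈ 2.4286 half-lives elapse, leaving f ≈ 0.1857 of each dose.
At steady state, accumulation factor R = 1/(1 − e^(−kτ)) ≈ 1.2280.
Single-dose peak C₀ = D/Vd = 899/221 ≈ 4.068 mcg/mL.
Cmax,ss = C₀/(1 − f) ≈ 4.068/0.8143 ≈ 4.996 mcg/mL.
Steady-state trough Cmin,ss = Cmax,ss·f ≈ 4.996 × 0.1857 ≈ 0.928 mcg/mL.
Trough 0.9 mcg/mL vs MEC 1 mcg/mL: subtherapeutic.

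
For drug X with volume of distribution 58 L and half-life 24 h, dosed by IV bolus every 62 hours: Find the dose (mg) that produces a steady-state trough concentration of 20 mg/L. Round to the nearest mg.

τ/t½ = 62/24 ≈ 2.5833, so f = (1/2)^(62/24) ≈ 0.166855.
Cmin,ss = (D/Vd)·f/(1−f), so D = Cmin,ss·Vd·(1−f)/f.
D = 20 × 58 × (1−f)/f ≈ 20 × 58 × 4.99323 ≈ 5792.15 mg.

5792 mg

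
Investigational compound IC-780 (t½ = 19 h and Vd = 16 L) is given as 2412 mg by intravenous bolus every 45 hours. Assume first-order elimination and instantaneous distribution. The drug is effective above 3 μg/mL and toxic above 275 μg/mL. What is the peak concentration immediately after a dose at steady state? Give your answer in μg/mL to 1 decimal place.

187.0 μg/mL

k = ln2/t½ = ln2/19 ≈ 0.036481 h⁻¹; fraction remaining f = e^(−kτ) = e^(−0.036481×45) ≈ 0.1937.
Accumulation ratio R = 1/(1 − f) ≈ 1/0.8063 ≈ 1.2402.
Single-dose peak C₀ = D/Vd = 2412/16 ≈ 150.750 μg/mL.
Steady-state peak Cmax,ss = C₀·R ≈ 150.750 × 1.2402 ≈ 186.960 μg/mL.
Peak 187.0 μg/mL vs MTC 275 μg/mL: below toxic threshold.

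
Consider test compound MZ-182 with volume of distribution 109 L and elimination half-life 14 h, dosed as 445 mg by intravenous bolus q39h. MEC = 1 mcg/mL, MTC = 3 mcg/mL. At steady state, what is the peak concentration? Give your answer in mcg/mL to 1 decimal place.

4.8 mcg/mL

k = ln2/t½ = ln2/14 ≈ 0.049511 h⁻¹; fraction remaining f = e^(−kτ) = e^(−0.049511×39) ≈ 0.1450.
Accumulation ratio R = 1/(1 − f) ≈ 1/0.8550 ≈ 1.1696.
Single-dose peak C₀ = D/Vd = 445/109 ≈ 4.083 mcg/mL.
Steady-state peak Cmax,ss = C₀·R ≈ 4.083 × 1.1696 ≈ 4.775 mcg/mL.
Peak 4.8 mcg/mL vs MTC 3 mcg/mL: exceeds toxic threshold.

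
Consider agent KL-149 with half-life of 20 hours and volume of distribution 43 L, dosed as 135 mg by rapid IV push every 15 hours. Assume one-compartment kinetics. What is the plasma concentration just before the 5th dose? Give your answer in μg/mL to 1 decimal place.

4.0 μg/mL

f = (1/2)^(τ/t½) = (1/2)^(15/20) ≈ 0.5946.
C₀ = D/Vd = 135/43 ≈ 3.140 μg/mL.
Before the 5th dose, 4 doses have been given. Superposition: Cmin = C₀·(f + f² + … + f^4).
≈ 3.140 × (0.5946 + 0.3535 + 0.2102 + 0.1250) ≈ 3.140 × 1.2833 ≈ 4.030 μg/mL.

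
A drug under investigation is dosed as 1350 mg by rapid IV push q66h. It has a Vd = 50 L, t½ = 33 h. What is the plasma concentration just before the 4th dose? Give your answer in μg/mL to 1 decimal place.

f = (1/2)^(τ/t½) = (1/2)^(66/33) ≈ 0.2500.
C₀ = D/Vd = 1350/50 ≈ 27.000 μg/mL.
Before the 4th dose, 3 doses have been given. Superposition: Cmin = C₀·(f + f² + … + f^3).
≈ 27.000 × (0.2500 + 0.0625 + 0.0156) ≈ 27.000 × 0.3281 ≈ 8.859 μg/mL.

8.9 μg/mL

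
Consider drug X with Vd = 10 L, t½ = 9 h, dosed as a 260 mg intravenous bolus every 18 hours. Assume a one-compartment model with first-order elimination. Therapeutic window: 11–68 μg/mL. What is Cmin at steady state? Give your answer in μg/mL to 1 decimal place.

The dosing interval is 2 half-lives, so f = 2^(−2) = 0.25.
Accumulation ratio R = 1/(1 − f) = 1/0.75 = 4/3.
Single-dose peak C₀ = D/Vd = 260/10 = 26 μg/mL.
Steady-state peak Cmax,ss = C₀·R = 26 × 4/3 ≈ 34.667 μg/mL.
Steady-state trough Cmin,ss = Cmax,ss·f ≈ 34.667 × 0.25 ≈ 8.667 μg/mL.
Trough 8.7 μg/mL vs MEC 11 μg/mL: subtherapeutic.

8.7 μg/mL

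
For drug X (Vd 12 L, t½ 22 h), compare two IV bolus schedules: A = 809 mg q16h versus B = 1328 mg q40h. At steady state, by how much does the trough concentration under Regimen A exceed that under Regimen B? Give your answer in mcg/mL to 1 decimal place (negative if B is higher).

59.0 mcg/mL

Regimen A: f = (1/2)^(16/22) ≈ 0.6040; Cmin,ss = (809/12)·f/(1−f) ≈ 102.827 mcg/mL.
Regimen B: f = (1/2)^(40/22) ≈ 0.2836; Cmin,ss = (1328/12)·f/(1−f) ≈ 43.809 mcg/mL.
Difference ≈ 102.827 − 43.809 ≈ 59.018 mcg/mL.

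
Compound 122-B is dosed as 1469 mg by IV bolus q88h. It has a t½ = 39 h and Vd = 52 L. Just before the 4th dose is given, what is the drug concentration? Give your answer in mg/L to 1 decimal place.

f = (1/2)^(τ/t½) = (1/2)^(88/39) ≈ 0.2093.
C₀ = D/Vd = 1469/52 ≈ 28.250 mg/L.
Before the 4th dose, 3 doses have been given. Superposition: Cmin = C₀·(f + f² + … + f^3).
≈ 28.250 × (0.2093 + 0.0438 + 0.0092) ≈ 28.250 × 0.2623 ≈ 7.410 mg/L.

7.4 mg/L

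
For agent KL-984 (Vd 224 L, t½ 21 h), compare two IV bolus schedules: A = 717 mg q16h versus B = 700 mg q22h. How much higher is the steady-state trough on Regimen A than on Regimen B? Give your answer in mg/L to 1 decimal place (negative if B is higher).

Regimen A: f = (1/2)^(16/21) ≈ 0.5897; Cmin,ss = (717/224)·f/(1−f) ≈ 4.600 mg/L.
Regimen B: f = (1/2)^(22/21) ≈ 0.4838; Cmin,ss = (700/224)·f/(1−f) ≈ 2.929 mg/L.
Difference ≈ 4.600 − 2.929 ≈ 1.671 mg/L.

1.7 mg/L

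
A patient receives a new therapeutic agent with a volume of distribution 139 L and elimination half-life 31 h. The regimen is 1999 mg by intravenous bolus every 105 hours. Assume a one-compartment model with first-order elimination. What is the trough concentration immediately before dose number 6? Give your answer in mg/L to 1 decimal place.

1.5 mg/L

f = (1/2)^(τ/t½) = (1/2)^(105/31) ≈ 0.0956.
C₀ = D/Vd = 1999/139 ≈ 14.381 mg/L.
Before the 6th dose, 5 doses have been given. Superposition: Cmin = C₀·(f + f² + … + f^5).
≈ 14.381 × (0.0956 + 0.0091 + 0.0009 + 0.0001 + 0.0000) ≈ 14.381 × 0.1057 ≈ 1.520 mg/L.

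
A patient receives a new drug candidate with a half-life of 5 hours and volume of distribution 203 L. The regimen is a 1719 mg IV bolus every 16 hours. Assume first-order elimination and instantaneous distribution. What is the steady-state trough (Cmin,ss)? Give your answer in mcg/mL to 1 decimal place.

Over one 16-h interval, 16/5 ≈ 3.2 half-lives elapse, leaving f ≈ 0.1088 of each dose.
Accumulation ratio R = 1/(1 − f) ≈ 1/0.8912 ≈ 1.1221.
Each bolus raises the concentration by D/Vd = 1719/203 ≈ 8.468 mcg/mL.
Cmax,ss = C₀/(1 − f) ≈ 8.468/0.8912 ≈ 9.502 mcg/mL.
One interval later, Cmin,ss = Cmax,ss·e^(−kτ) ≈ 9.502 × 0.1088 ≈ 1.034 mcg/mL.

1.0 mcg/mL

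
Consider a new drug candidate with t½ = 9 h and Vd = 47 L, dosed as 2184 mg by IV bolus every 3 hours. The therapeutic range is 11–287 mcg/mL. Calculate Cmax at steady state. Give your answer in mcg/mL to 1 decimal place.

225.2 mcg/mL

τ/t½ = 3/9 ≈ 0.33333, so fraction remaining f = (1/2)^(3/9) ≈ 0.7937.
At steady state, accumulation factor R = 1/(1 − e^(−kτ)) ≈ 4.8473.
Each bolus raises the concentration by D/Vd = 2184/47 ≈ 46.468 mcg/mL.
Steady-state peak Cmax,ss = C₀·R ≈ 46.468 × 4.8473 ≈ 225.244 mcg/mL.
Peak 225.2 mcg/mL vs MTC 287 mcg/mL: below toxic threshold.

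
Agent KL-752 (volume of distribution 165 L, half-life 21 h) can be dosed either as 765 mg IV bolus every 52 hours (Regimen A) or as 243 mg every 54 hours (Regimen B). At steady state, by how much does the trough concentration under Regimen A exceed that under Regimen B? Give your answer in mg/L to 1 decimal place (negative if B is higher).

0.7 mg/L

Regimen A: f = (1/2)^(52/21) ≈ 0.1797; Cmin,ss = (765/165)·f/(1−f) ≈ 1.016 mg/L.
Regimen B: f = (1/2)^(54/21) ≈ 0.1682; Cmin,ss = (243/165)·f/(1−f) ≈ 0.298 mg/L.
Difference ≈ 1.016 − 0.298 ≈ 0.718 mg/L.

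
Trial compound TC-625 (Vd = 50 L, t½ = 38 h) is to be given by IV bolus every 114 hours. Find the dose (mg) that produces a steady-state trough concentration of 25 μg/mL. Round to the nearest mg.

8750 mg

τ/t½ = 114/38 ≈ 3, so f = (1/2)^(114/38) ≈ 0.125000.
Cmin,ss = (D/Vd)·f/(1−f), so D = Cmin,ss·Vd·(1−f)/f.
D = 25 × 50 × (1−f)/f ≈ 25 × 50 × 7.00000 ≈ 8750.00 mg.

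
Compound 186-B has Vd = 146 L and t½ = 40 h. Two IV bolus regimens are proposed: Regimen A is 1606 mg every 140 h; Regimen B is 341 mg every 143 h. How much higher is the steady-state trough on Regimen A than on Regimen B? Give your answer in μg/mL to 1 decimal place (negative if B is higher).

0.9 μg/mL

Regimen A: f = (1/2)^(140/40) ≈ 0.0884; Cmin,ss = (1606/146)·f/(1−f) ≈ 1.067 μg/mL.
Regimen B: f = (1/2)^(143/40) ≈ 0.0839; Cmin,ss = (341/146)·f/(1−f) ≈ 0.214 μg/mL.
Difference ≈ 1.067 − 0.214 ≈ 0.853 μg/mL.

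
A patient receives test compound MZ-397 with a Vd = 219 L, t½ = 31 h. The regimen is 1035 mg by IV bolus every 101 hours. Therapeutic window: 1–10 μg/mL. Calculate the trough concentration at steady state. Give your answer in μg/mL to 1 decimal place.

0.6 μg/mL

τ/t½ = 101/31 ≈ 3.2581, so fraction remaining f = (1/2)^(101/31) ≈ 0.1045.
Each bolus raises the concentration by D/Vd = 1035/219 ≈ 4.726 μg/mL.
Steady-state trough Cmin,ss = C₀·f/(1−f) ≈ 4.726 × 0.1045/0.8955 ≈ 0.551 μg/mL.
Trough 0.6 μg/mL vs MEC 1 μg/mL: subtherapeutic.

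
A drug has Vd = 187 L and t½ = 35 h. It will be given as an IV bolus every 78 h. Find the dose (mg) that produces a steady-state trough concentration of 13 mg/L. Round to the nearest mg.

τ/t½ = 78/35 ≈ 2.2286, so f = (1/2)^(78/35) ≈ 0.213370.
Cmin,ss = (D/Vd)·f/(1−f), so D = Cmin,ss·Vd·(1−f)/f.
D = 13 × 187 × (1−f)/f ≈ 13 × 187 × 3.68669 ≈ 8962.34 mg.

8962 mg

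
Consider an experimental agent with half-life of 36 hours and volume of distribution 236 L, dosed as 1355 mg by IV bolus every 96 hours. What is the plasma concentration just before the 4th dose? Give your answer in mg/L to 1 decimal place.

1.1 mg/L

f = (1/2)^(τ/t½) = (1/2)^(96/36) ≈ 0.1575.
C₀ = D/Vd = 1355/236 ≈ 5.742 mg/L.
Before the 4th dose, 3 doses have been given. Superposition: Cmin = C₀·(f + f² + … + f^3).
≈ 5.742 × (0.1575 + 0.0248 + 0.0039) ≈ 5.742 × 0.1862 ≈ 1.069 mg/L.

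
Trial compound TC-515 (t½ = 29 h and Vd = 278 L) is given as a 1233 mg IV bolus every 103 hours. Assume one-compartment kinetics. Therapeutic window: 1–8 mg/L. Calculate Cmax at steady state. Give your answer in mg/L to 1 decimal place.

τ/t½ = 103/29 ≈ 3.5517, so fraction remaining f = (1/2)^(103/29) ≈ 0.0853.
Accumulation ratio R = 1/(1 − f) ≈ 1/0.9147 ≈ 1.0933.
Each bolus raises the concentration by D/Vd = 1233/278 ≈ 4.435 mg/L.
Cmax,ss = C₀/(1 − f) ≈ 4.435/0.9147 ≈ 4.849 mg/L.
Peak 4.8 mg/L vs MTC 8 mg/L: below toxic threshold.

4.8 mg/L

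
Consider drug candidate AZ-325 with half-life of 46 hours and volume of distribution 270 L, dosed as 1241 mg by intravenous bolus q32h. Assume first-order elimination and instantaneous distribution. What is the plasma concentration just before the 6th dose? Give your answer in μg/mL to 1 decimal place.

f = (1/2)^(τ/t½) = (1/2)^(32/46) ≈ 0.6174.
C₀ = D/Vd = 1241/270 ≈ 4.596 μg/mL.
Before the 6th dose, 5 doses have been given. Superposition: Cmin = C₀·(f + f² + … + f^5).
≈ 4.596 × (0.6174 + 0.3812 + 0.2353 + 0.1453 + 0.0897) ≈ 4.596 × 1.4689 ≈ 6.751 μg/mL.

6.8 μg/mL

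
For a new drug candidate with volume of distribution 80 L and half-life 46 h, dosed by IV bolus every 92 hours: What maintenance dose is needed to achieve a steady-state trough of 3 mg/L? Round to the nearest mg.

720 mg

τ/t½ = 92/46 ≈ 2, so f = (1/2)^(92/46) ≈ 0.250000.
Cmin,ss = (D/Vd)·f/(1−f), so D = Cmin,ss·Vd·(1−f)/f.
D = 3 × 80 × (1−f)/f ≈ 3 × 80 × 3.00000 ≈ 720.00 mg.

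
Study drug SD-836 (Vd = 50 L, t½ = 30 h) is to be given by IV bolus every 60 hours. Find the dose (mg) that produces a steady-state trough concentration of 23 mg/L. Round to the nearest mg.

τ/t½ = 60/30 ≈ 2, so f = (1/2)^(60/30) ≈ 0.250000.
Cmin,ss = (D/Vd)·f/(1−f), so D = Cmin,ss·Vd·(1−f)/f.
D = 23 × 50 × (1−f)/f ≈ 23 × 50 × 3.00000 ≈ 3450.00 mg.

3450 mg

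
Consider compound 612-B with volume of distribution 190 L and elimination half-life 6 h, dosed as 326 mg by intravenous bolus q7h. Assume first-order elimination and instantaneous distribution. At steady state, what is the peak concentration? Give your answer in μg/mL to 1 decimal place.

3.1 μg/mL

τ/t½ = 7/6 ≈ 1.1667, so fraction remaining f = (1/2)^(7/6) ≈ 0.4454.
Accumulation ratio R = 1/(1 − f) ≈ 1/0.5546 ≈ 1.8031.
Single-dose peak C₀ = D/Vd = 326/190 ≈ 1.716 μg/mL.
Steady-state peak Cmax,ss = C₀·R ≈ 1.716 × 1.8031 ≈ 3.094 μg/mL.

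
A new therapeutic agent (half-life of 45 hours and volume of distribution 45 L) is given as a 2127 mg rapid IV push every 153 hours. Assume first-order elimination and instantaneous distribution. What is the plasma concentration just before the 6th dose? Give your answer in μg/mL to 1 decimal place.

4.9 μg/mL

f = (1/2)^(τ/t½) = (1/2)^(153/45) ≈ 0.0947.
C₀ = D/Vd = 2127/45 ≈ 47.267 μg/mL.
Before the 6th dose, 5 doses have been given. Superposition: Cmin = C₀·(f + f² + … + f^5).
≈ 47.267 × (0.0947 + 0.0090 + 0.0008 + 0.0001 + 0.0000) ≈ 47.267 × 0.1046 ≈ 4.944 μg/mL.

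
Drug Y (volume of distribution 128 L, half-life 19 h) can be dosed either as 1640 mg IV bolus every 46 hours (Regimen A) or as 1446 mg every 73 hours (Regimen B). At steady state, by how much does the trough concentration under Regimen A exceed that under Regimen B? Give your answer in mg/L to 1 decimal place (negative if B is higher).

Regimen A: f = (1/2)^(46/19) ≈ 0.1867; Cmin,ss = (1640/128)·f/(1−f) ≈ 2.941 mg/L.
Regimen B: f = (1/2)^(73/19) ≈ 0.0697; Cmin,ss = (1446/128)·f/(1−f) ≈ 0.846 mg/L.
Difference ≈ 2.941 − 0.846 ≈ 2.095 mg/L.

2.1 mg/L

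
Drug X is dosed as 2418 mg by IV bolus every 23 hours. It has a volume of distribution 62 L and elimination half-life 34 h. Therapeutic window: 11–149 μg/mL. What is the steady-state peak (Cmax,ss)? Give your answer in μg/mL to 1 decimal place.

τ/t½ = 23/34 ≈ 0.67647, so fraction remaining f = (1/2)^(23/34) ≈ 0.6257.
Accumulation ratio R = 1/(1 − f) ≈ 1/0.3743 ≈ 2.6717.
Each bolus raises the concentration by D/Vd = 2418/62 ≈ 39.000 μg/mL.
Steady-state peak Cmax,ss = C₀·R ≈ 39.000 × 2.6717 ≈ 104.196 μg/mL.
Peak 104.2 μg/mL vs MTC 149 μg/mL: below toxic threshold.

104.2 μg/mL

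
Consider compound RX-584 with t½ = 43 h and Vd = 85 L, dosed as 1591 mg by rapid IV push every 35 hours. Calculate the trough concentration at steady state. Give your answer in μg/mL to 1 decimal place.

24.7 μg/mL

Over one 35-h interval, 35/43 ≈ 0.81395 half-lives elapse, leaving f ≈ 0.5688 of each dose.
Single-dose peak C₀ = D/Vd = 1591/85 ≈ 18.718 μg/mL.
Steady-state trough Cmin,ss = C₀·f/(1−f) ≈ 18.718 × 0.5688/0.4312 ≈ 24.691 μg/mL.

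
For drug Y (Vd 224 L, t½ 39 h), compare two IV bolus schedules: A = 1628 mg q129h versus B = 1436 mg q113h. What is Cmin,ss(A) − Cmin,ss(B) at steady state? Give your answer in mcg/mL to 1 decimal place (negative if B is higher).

-0.2 mcg/mL

Regimen A: f = (1/2)^(129/39) ≈ 0.1010; Cmin,ss = (1628/224)·f/(1−f) ≈ 0.817 mcg/mL.
Regimen B: f = (1/2)^(113/39) ≈ 0.1342; Cmin,ss = (1436/224)·f/(1−f) ≈ 0.994 mcg/mL.
Difference ≈ 0.817 − 0.994 ≈ -0.177 mcg/mL.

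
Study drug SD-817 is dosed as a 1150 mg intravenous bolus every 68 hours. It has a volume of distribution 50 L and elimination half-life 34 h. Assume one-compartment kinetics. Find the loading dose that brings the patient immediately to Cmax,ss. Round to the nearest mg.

f = (1/2)^(68/34) ≈ 0.250000; accumulation ratio R = 1/(1−f) ≈ 1.33333.
Loading dose to hit Cmax,ss on first dose: D_load = D_maint·R ≈ 1150 × 1.33333 ≈ 1533.33 mg.

1533 mg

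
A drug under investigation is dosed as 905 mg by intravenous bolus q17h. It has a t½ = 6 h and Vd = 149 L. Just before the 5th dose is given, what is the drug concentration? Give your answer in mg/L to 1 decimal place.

f = (1/2)^(τ/t½) = (1/2)^(17/6) ≈ 0.1403.
C₀ = D/Vd = 905/149 ≈ 6.074 mg/L.
Before the 5th dose, 4 doses have been given. Superposition: Cmin = C₀·(f + f² + … + f^4).
≈ 6.074 × (0.1403 + 0.0197 + 0.0028 + 0.0004) ≈ 6.074 × 0.1632 ≈ 0.991 mg/L.

1.0 mg/L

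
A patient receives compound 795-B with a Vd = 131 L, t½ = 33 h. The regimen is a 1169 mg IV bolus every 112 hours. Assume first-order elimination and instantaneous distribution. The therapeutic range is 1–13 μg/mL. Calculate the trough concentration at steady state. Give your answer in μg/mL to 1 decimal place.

0.9 μg/mL

k = ln2/t½ = ln2/33 ≈ 0.021004 h⁻¹; fraction remaining f = e^(−kτ) = e^(−0.021004×112) ≈ 0.0951.
Accumulation ratio R = 1/(1 − f) ≈ 1/0.9049 ≈ 1.1051.
Each bolus raises the concentration by D/Vd = 1169/131 ≈ 8.924 μg/mL.
Cmax,ss = C₀/(1 − f) ≈ 8.924/0.9049 ≈ 9.862 μg/mL.
Steady-state trough Cmin,ss = Cmax,ss·f ≈ 9.862 × 0.0951 ≈ 0.938 μg/mL.
Trough 0.9 μg/mL vs MEC 1 μg/mL: subtherapeutic.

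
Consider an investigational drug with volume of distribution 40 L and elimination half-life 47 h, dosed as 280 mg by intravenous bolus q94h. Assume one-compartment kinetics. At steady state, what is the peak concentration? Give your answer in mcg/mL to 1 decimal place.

The dosing interval is 2 half-lives, so f = 2^(−2) = 0.25.
At steady state, R = 1/(1 − 0.25) = 4/3.
Single-dose peak C₀ = D/Vd = 280/40 = 7 mcg/mL.
Steady-state peak Cmax,ss = C₀·R = 7 × 4/3 ≈ 9.333 mcg/mL.

9.3 mcg/mL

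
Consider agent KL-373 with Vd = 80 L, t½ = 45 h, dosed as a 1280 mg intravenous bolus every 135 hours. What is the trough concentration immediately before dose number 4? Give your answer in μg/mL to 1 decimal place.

2.3 μg/mL

f = (1/2)^(τ/t½) = (1/2)^(135/45) ≈ 0.1250.
C₀ = D/Vd = 1280/80 ≈ 16.000 μg/mL.
Before the 4th dose, 3 doses have been given. Superposition: Cmin = C₀·(f + f² + … + f^3).
≈ 16.000 × (0.1250 + 0.0156 + 0.0020) ≈ 16.000 × 0.1426 ≈ 2.282 μg/mL.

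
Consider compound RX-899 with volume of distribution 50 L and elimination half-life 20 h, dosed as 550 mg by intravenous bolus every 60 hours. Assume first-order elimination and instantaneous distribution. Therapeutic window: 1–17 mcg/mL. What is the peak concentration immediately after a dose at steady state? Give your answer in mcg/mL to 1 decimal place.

The dosing interval is 3 half-lives, so f = 2^(−3) = 0.125.
Accumulation ratio R = 1/(1 − f) = 1/0.875 = 8/7.
Single-dose peak C₀ = D/Vd = 550/50 = 11 mcg/mL.
Steady-state peak Cmax,ss = C₀·R = 11 × 8/7 ≈ 12.571 mcg/mL.
Peak 12.6 mcg/mL vs MTC 17 mcg/mL: below toxic threshold.

12.6 mcg/mL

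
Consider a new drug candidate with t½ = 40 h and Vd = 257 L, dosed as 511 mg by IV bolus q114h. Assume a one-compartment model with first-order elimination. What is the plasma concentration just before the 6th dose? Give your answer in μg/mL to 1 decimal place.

f = (1/2)^(τ/t½) = (1/2)^(114/40) ≈ 0.1387.
C₀ = D/Vd = 511/257 ≈ 1.988 μg/mL.
Before the 6th dose, 5 doses have been given. Superposition: Cmin = C₀·(f + f² + … + f^5).
≈ 1.988 × (0.1387 + 0.0192 + 0.0027 + 0.0004 + 0.0001) ≈ 1.988 × 0.1611 ≈ 0.320 μg/mL.

0.3 μg/mL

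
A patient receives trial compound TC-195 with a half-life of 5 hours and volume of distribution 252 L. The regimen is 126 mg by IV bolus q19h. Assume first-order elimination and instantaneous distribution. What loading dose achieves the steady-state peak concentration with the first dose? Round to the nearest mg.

136 mg

f = (1/2)^(19/5) ≈ 0.071794; accumulation ratio R = 1/(1−f) ≈ 1.07735.
Loading dose to hit Cmax,ss on first dose: D_load = D_maint·R ≈ 126 × 1.07735 ≈ 135.75 mg.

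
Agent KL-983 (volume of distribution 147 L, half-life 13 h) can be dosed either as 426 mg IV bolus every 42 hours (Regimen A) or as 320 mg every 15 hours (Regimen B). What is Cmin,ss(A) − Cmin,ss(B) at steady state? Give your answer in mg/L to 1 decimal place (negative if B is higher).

Regimen A: f = (1/2)^(42/13) ≈ 0.1065; Cmin,ss = (426/147)·f/(1−f) ≈ 0.345 mg/L.
Regimen B: f = (1/2)^(15/13) ≈ 0.4494; Cmin,ss = (320/147)·f/(1−f) ≈ 1.777 mg/L.
Difference ≈ 0.345 − 1.777 ≈ -1.432 mg/L.

-1.4 mg/L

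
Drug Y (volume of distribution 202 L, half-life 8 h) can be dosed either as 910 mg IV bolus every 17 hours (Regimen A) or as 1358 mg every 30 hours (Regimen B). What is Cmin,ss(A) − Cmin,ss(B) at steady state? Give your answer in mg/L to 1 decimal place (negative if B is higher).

0.8 mg/L

Regimen A: f = (1/2)^(17/8) ≈ 0.2293; Cmin,ss = (910/202)·f/(1−f) ≈ 1.340 mg/L.
Regimen B: f = (1/2)^(30/8) ≈ 0.0743; Cmin,ss = (1358/202)·f/(1−f) ≈ 0.540 mg/L.
Difference ≈ 1.340 − 0.540 ≈ 0.800 mg/L.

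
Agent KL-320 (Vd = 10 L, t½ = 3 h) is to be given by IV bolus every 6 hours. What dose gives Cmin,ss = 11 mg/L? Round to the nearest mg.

330 mg

τ/t½ = 6/3 ≈ 2, so f = (1/2)^(6/3) ≈ 0.250000.
Cmin,ss = (D/Vd)·f/(1−f), so D = Cmin,ss·Vd·(1−f)/f.
D = 11 × 10 × (1−f)/f ≈ 11 × 10 × 3.00000 ≈ 330.00 mg.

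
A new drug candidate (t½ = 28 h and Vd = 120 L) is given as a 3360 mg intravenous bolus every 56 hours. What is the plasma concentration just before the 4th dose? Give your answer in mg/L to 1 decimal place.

f = (1/2)^(τ/t½) = (1/2)^(56/28) ≈ 0.2500.
C₀ = D/Vd = 3360/120 ≈ 28.000 mg/L.
Before the 4th dose, 3 doses have been given. Superposition: Cmin = C₀·(f + f² + … + f^3).
≈ 28.000 × (0.2500 + 0.0625 + 0.0156) ≈ 28.000 × 0.3281 ≈ 9.187 mg/L.

9.2 mg/L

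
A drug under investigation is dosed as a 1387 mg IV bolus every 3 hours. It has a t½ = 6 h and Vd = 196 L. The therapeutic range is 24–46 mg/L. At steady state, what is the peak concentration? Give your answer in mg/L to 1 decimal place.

24.2 mg/L

Over one 3-h interval, 3/6 ≈ 0.5 half-lives elapse, leaving f ≈ 0.7071 of each dose.
At steady state, accumulation factor R = 1/(1 − e^(−kτ)) ≈ 3.4141.
Single-dose peak C₀ = D/Vd = 1387/196 ≈ 7.077 mg/L.
Steady-state peak Cmax,ss = C₀·R ≈ 7.077 × 3.4141 ≈ 24.162 mg/L.
Peak 24.2 mg/L vs MTC 46 mg/L: below toxic threshold.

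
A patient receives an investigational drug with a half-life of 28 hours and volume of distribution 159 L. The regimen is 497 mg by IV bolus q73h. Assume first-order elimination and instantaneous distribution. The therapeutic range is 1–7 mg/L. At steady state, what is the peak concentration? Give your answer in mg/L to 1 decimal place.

3.7 mg/L

τ/t½ = 73/28 ≈ 2.6071, so fraction remaining f = (1/2)^(73/28) ≈ 0.1641.
Accumulation ratio R = 1/(1 − f) ≈ 1/0.8359 ≈ 1.1963.
Each bolus raises the concentration by D/Vd = 497/159 ≈ 3.126 mg/L.
Steady-state peak Cmax,ss = C₀·R ≈ 3.126 × 1.1963 ≈ 3.740 mg/L.
Peak 3.7 mg/L vs MTC 7 mg/L: below toxic threshold.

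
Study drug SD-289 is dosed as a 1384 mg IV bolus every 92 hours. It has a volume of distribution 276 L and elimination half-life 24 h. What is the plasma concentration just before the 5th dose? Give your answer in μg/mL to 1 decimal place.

0.4 μg/mL

f = (1/2)^(τ/t½) = (1/2)^(92/24) ≈ 0.0702.
C₀ = D/Vd = 1384/276 ≈ 5.014 μg/mL.
Before the 5th dose, 4 doses have been given. Superposition: Cmin = C₀·(f + f² + … + f^4).
≈ 5.014 × (0.0702 + 0.0049 + 0.0003 + 0.0000) ≈ 5.014 × 0.0754 ≈ 0.378 μg/mL.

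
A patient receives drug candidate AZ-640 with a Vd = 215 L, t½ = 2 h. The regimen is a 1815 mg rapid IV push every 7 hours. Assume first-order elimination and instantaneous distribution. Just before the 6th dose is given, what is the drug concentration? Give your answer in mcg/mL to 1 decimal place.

f = (1/2)^(τ/t½) = (1/2)^(7/2) ≈ 0.0884.
C₀ = D/Vd = 1815/215 ≈ 8.442 mcg/mL.
Before the 6th dose, 5 doses have been given. Superposition: Cmin = C₀·(f + f² + … + f^5).
≈ 8.442 × (0.0884 + 0.0078 + 0.0007 + 0.0001 + 0.0000) ≈ 8.442 × 0.0970 ≈ 0.819 mcg/mL.

0.8 mcg/mL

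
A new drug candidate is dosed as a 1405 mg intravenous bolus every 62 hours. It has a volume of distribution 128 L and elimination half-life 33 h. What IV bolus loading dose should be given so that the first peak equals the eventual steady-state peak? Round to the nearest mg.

f = (1/2)^(62/33) ≈ 0.271912; accumulation ratio R = 1/(1−f) ≈ 1.37346.
Loading dose to hit Cmax,ss on first dose: D_load = D_maint·R ≈ 1405 × 1.37346 ≈ 1929.71 mg.

1930 mg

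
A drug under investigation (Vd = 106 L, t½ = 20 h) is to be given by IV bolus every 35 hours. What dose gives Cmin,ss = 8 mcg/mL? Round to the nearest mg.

τ/t½ = 35/20 ≈ 1.75, so f = (1/2)^(35/20) ≈ 0.297302.
Cmin,ss = (D/Vd)·f/(1−f), so D = Cmin,ss·Vd·(1−f)/f.
D = 8 × 106 × (1−f)/f ≈ 8 × 106 × 2.36358 ≈ 2004.32 mg.

2004 mg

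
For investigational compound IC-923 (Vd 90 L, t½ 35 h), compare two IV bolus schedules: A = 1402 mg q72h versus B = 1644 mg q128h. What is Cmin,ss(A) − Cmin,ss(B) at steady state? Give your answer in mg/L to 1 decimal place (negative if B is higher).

3.4 mg/L

Regimen A: f = (1/2)^(72/35) ≈ 0.2403; Cmin,ss = (1402/90)·f/(1−f) ≈ 4.927 mg/L.
Regimen B: f = (1/2)^(128/35) ≈ 0.0793; Cmin,ss = (1644/90)·f/(1−f) ≈ 1.573 mg/L.
Difference ≈ 4.927 − 1.573 ≈ 3.354 mg/L.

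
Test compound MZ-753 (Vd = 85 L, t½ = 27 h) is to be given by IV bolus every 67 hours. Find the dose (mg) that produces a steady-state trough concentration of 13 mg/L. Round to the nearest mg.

5066 mg

τ/t½ = 67/27 ≈ 2.4815, so f = (1/2)^(67/27) ≈ 0.179060.
Cmin,ss = (D/Vd)·f/(1−f), so D = Cmin,ss·Vd·(1−f)/f.
D = 13 × 85 × (1−f)/f ≈ 13 × 85 × 4.58472 ≈ 5066.12 mg.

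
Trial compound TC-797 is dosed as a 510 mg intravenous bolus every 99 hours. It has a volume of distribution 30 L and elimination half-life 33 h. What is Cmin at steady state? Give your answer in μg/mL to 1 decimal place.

The dosing interval is 3 half-lives, so f = 2^(−3) = 0.125.
Accumulation ratio R = 1/(1 − f) = 1/0.875 = 8/7.
Single-dose peak C₀ = D/Vd = 510/30 = 17 μg/mL.
Steady-state peak Cmax,ss = C₀·R = 17 × 8/7 ≈ 19.429 μg/mL.
Steady-state trough Cmin,ss = Cmax,ss·f ≈ 19.429 × 0.125 ≈ 2.429 μg/mL.

2.4 μg/mL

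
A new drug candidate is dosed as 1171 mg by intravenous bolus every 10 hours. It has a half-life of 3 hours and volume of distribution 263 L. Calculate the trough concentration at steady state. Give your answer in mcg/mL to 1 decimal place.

Over one 10-h interval, 10/3 ≈ 3.3333 half-lives elapse, leaving f ≈ 0.0992 of each dose.
Single-dose peak C₀ = D/Vd = 1171/263 ≈ 4.452 mcg/mL.
Steady-state trough Cmin,ss = C₀·f/(1−f) ≈ 4.452 × 0.0992/0.9008 ≈ 0.490 mcg/mL.

0.5 mcg/mL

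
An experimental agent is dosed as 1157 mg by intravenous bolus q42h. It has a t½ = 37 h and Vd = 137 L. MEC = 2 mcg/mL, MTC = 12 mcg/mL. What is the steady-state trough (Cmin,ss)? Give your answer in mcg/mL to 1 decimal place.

τ/t½ = 42/37 ≈ 1.1351, so fraction remaining f = (1/2)^(42/37) ≈ 0.4553.
Single-dose peak C₀ = D/Vd = 1157/137 ≈ 8.445 mcg/mL.
Steady-state trough Cmin,ss = C₀·f/(1−f) ≈ 8.445 × 0.4553/0.5447 ≈ 7.059 mcg/mL.
Trough 7.1 mcg/mL vs MEC 2 mcg/mL: adequate.

7.1 mcg/mL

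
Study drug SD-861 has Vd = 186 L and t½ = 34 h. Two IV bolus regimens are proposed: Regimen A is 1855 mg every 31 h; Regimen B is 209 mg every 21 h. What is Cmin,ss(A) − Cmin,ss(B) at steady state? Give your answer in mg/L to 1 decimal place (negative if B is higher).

Regimen A: f = (1/2)^(31/34) ≈ 0.5315; Cmin,ss = (1855/186)·f/(1−f) ≈ 11.314 mg/L.
Regimen B: f = (1/2)^(21/34) ≈ 0.6517; Cmin,ss = (209/186)·f/(1−f) ≈ 2.102 mg/L.
Difference ≈ 11.314 − 2.102 ≈ 9.212 mg/L.

9.2 mg/L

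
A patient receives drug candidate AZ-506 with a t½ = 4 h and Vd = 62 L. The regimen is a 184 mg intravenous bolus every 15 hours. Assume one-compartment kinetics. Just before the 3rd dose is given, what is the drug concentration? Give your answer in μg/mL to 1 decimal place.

f = (1/2)^(τ/t½) = (1/2)^(15/4) ≈ 0.0743.
C₀ = D/Vd = 184/62 ≈ 2.968 μg/mL.
Before the 3rd dose, 2 doses have been given. Superposition: Cmin = C₀·(f + f²).
≈ 2.968 × (0.0743 + 0.0055) ≈ 2.968 × 0.0798 ≈ 0.237 μg/mL.

0.2 μg/mL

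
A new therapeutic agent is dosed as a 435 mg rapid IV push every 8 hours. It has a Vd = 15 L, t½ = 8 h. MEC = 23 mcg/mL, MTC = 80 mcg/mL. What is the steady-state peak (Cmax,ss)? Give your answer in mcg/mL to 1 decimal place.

τ = 8 h = 1 half-life, so f = (1/2)^1 = 0.5.
At steady state, R = 1/(1 − 0.5) = 2/1.
Single-dose peak C₀ = D/Vd = 435/15 = 29 mcg/mL.
Steady-state peak Cmax,ss = C₀·R = 29 × 2/1 ≈ 58.000 mcg/mL.
Peak 58.0 mcg/mL vs MTC 80 mcg/mL: below toxic threshold.

58.0 mcg/mL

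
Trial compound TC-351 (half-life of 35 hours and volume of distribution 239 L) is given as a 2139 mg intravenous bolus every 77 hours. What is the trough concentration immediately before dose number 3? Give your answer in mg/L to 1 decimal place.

f = (1/2)^(τ/t½) = (1/2)^(77/35) ≈ 0.2176.
C₀ = D/Vd = 2139/239 ≈ 8.950 mg/L.
Before the 3rd dose, 2 doses have been given. Superposition: Cmin = C₀·(f + f²).
≈ 8.950 × (0.2176 + 0.0473) ≈ 8.950 × 0.2649 ≈ 2.371 mg/L.

2.4 mg/L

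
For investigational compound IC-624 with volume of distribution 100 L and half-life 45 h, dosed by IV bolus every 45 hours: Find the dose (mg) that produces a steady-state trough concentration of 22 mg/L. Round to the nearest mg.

2200 mg

τ/t½ = 45/45 ≈ 1, so f = (1/2)^(45/45) ≈ 0.500000.
Cmin,ss = (D/Vd)·f/(1−f), so D = Cmin,ss·Vd·(1−f)/f.
D = 22 × 100 × (1−f)/f ≈ 22 × 100 × 1.00000 ≈ 2200.00 mg.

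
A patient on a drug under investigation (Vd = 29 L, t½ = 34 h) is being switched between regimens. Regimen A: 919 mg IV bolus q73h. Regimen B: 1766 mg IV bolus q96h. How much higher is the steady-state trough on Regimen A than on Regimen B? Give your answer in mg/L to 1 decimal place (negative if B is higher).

Regimen A: f = (1/2)^(73/34) ≈ 0.2258; Cmin,ss = (919/29)·f/(1−f) ≈ 9.242 mg/L.
Regimen B: f = (1/2)^(96/34) ≈ 0.1413; Cmin,ss = (1766/29)·f/(1−f) ≈ 10.021 mg/L.
Difference ≈ 9.242 − 10.021 ≈ -0.779 mg/L.

-0.8 mg/L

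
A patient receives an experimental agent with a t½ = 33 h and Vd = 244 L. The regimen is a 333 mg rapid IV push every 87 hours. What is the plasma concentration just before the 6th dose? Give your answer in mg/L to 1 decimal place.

0.3 mg/L

f = (1/2)^(τ/t½) = (1/2)^(87/33) ≈ 0.1608.
C₀ = D/Vd = 333/244 ≈ 1.365 mg/L.
Before the 6th dose, 5 doses have been given. Superposition: Cmin = C₀·(f + f² + … + f^5).
≈ 1.365 × (0.1608 + 0.0259 + 0.0042 + 0.0007 + 0.0001) ≈ 1.365 × 0.1917 ≈ 0.262 mg/L.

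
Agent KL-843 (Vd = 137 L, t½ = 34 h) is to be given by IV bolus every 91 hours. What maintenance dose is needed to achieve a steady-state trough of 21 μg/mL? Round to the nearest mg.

τ/t½ = 91/34 ≈ 2.6765, so f = (1/2)^(91/34) ≈ 0.156424.
Cmin,ss = (D/Vd)·f/(1−f), so D = Cmin,ss·Vd·(1−f)/f.
D = 21 × 137 × (1−f)/f ≈ 21 × 137 × 5.39288 ≈ 15515.32 mg.

15515 mg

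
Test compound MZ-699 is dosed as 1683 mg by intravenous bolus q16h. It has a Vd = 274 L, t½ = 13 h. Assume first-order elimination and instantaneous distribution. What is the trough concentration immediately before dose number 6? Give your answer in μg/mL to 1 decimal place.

f = (1/2)^(τ/t½) = (1/2)^(16/13) ≈ 0.4261.
C₀ = D/Vd = 1683/274 ≈ 6.142 μg/mL.
Before the 6th dose, 5 doses have been given. Superposition: Cmin = C₀·(f + f² + … + f^5).
≈ 6.142 × (0.4261 + 0.1816 + 0.0774 + 0.0330 + 0.0140) ≈ 6.142 × 0.7321 ≈ 4.497 μg/mL.

4.5 μg/mL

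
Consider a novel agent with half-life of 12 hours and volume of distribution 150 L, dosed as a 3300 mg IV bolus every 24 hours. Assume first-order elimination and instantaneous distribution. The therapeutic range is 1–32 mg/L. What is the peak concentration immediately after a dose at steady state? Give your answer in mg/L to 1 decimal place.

The dosing interval is 2 half-lives, so f = 2^(−2) = 0.25.
At steady state, R = 1/(1 − 0.25) = 4/3.
Single-dose peak C₀ = D/Vd = 3300/150 = 22 mg/L.
Steady-state peak Cmax,ss = C₀·R = 22 × 4/3 ≈ 29.333 mg/L.
Peak 29.3 mg/L vs MTC 32 mg/L: below toxic threshold.

29.3 mg/L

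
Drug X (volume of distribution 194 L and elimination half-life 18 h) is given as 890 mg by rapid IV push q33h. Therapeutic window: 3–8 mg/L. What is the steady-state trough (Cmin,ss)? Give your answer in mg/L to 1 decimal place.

τ/t½ = 33/18 ≈ 1.8333, so fraction remaining f = (1/2)^(33/18) ≈ 0.2806.
Each bolus raises the concentration by D/Vd = 890/194 ≈ 4.588 mg/L.
Steady-state trough Cmin,ss = C₀·f/(1−f) ≈ 4.588 × 0.2806/0.7194 ≈ 1.790 mg/L.
Trough 1.8 mg/L vs MEC 3 mg/L: subtherapeutic.

1.8 mg/L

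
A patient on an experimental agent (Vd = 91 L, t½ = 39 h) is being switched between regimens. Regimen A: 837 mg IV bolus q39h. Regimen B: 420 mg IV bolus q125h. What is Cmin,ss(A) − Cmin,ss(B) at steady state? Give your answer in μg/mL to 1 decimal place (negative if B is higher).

8.6 μg/mL

Regimen A: f = (1/2)^(39/39) ≈ 0.5000; Cmin,ss = (837/91)·f/(1−f) ≈ 9.198 μg/mL.
Regimen B: f = (1/2)^(125/39) ≈ 0.1084; Cmin,ss = (420/91)·f/(1−f) ≈ 0.561 μg/mL.
Difference ≈ 9.198 − 0.561 ≈ 8.637 μg/mL.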